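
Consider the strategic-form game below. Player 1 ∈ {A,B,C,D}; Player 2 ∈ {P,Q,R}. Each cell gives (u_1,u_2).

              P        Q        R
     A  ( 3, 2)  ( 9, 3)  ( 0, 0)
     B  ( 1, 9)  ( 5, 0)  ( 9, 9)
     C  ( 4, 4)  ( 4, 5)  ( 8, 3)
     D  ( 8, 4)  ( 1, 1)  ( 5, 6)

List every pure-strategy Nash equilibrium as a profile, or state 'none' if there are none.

(A,P): not NE [P1→D gives 8>3; P2→Q gives 3>2]
(A,Q): NE
(A,R): not NE [P1→B gives 9>0; P2→Q gives 3>0]
(B,P): not NE [P1→D gives 8>1]
(B,Q): not NE [P1→A gives 9>5; P2→R gives 9>0]
(B,R): NE
(C,P): not NE [P1→D gives 8>4; P2→Q gives 5>4]
(C,Q): not NE [P1→A gives 9>4]
(C,R): not NE [P1→B gives 9>8; P2→Q gives 5>3]
(D,P): not NE [P2→R gives 6>4]
(D,Q): not NE [P1→A gives 9>1; P2→R gives 6>1]
(D,R): not NE [P1→B gives 9>5]

PSNE = {(A,Q), (B,R)}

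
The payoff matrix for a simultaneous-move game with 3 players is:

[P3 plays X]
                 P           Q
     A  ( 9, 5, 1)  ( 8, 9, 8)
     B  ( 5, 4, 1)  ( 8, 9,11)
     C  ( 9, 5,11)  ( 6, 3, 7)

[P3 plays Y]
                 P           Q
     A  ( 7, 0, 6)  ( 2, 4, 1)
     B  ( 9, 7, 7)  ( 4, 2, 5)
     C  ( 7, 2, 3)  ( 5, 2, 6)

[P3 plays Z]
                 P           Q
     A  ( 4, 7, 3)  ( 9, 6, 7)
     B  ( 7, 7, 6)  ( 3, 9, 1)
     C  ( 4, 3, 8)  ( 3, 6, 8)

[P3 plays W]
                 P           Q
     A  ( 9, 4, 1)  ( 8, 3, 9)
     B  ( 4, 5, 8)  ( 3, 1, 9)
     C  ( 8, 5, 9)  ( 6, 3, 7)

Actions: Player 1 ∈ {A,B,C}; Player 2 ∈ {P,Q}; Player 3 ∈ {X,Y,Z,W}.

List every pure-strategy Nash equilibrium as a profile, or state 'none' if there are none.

NE set: (B,Q,X), (C,P,X)

(A,P,X): not NE [P2→Q gives 9>5; P3→Y gives 6>1]
(A,P,Y): not NE [P1→B gives 9>7; P2→Q gives 4>0]
(A,P,Z): not NE [P1→B gives 7>4; P3→Y gives 6>3]
(A,P,W): not NE [P3→Y gives 6>1]
(A,Q,X): not NE [P3→W gives 9>8]
(A,Q,Y): not NE [P1→C gives 5>2; P3→W gives 9>1]
(A,Q,Z): not NE [P2→P gives 7>6; P3→W gives 9>7]
(A,Q,W): not NE [P2→P gives 4>3]
(B,P,X): not NE [P1→C gives 9>5; P2→Q gives 9>4; P3→W gives 8>1]
(B,P,Y): not NE [P3→W gives 8>7]
(B,P,Z): not NE [P2→Q gives 9>7; P3→W gives 8>6]
(B,P,W): not NE [P1→A gives 9>4]
(B,Q,X): NE
(B,Q,Y): not NE [P1→C gives 5>4; P2→P gives 7>2; P3→X gives 11>5]
(B,Q,Z): not NE [P1→A gives 9>3; P3→X gives 11>1]
(B,Q,W): not NE [P1→A gives 8>3; P2→P gives 5>1; P3→X gives 11>9]
(C,P,X): NE
(C,P,Y): not NE [P1→B gives 9>7; P3→X gives 11>3]
(C,P,Z): not NE [P1→B gives 7>4; P2→Q gives 6>3; P3→X gives 11>8]
(C,P,W): not NE [P1→A gives 9>8; P3→X gives 11>9]
(C,Q,X): not NE [P1→B gives 8>6; P2→P gives 5>3; P3→Z gives 8>7]
(C,Q,Y): not NE [P3→Z gives 8>6]
(C,Q,Z): not NE [P1→A gives 9>3]
(C,Q,W): not NE [P1→A gives 8>6; P2→P gives 5>3; P3→Z gives 8>7]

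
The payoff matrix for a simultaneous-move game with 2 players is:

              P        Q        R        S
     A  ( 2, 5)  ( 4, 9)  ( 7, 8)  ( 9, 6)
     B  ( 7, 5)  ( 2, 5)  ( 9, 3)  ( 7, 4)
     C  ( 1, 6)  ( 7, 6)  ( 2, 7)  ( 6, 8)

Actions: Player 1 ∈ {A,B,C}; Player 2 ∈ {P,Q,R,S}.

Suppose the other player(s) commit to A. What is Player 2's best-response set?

argmax u_2 = {Q}

u_2(P vs A) = 5
u_2(Q vs A) = 9
u_2(R vs A) = 8
u_2(S vs A) = 6
max payoff 9 at {Q}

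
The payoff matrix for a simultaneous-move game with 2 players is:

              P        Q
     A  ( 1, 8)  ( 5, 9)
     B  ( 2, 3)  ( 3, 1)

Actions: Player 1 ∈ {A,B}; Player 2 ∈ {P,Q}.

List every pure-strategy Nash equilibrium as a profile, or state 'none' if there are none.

NE set: (A,Q), (B,P)

(A,P): not NE [P1→B gives 2>1; P2→Q gives 9>8]
(A,Q): NE
(B,P): NE
(B,Q): not NE [P1→A gives 5>3; P2→P gives 3>1]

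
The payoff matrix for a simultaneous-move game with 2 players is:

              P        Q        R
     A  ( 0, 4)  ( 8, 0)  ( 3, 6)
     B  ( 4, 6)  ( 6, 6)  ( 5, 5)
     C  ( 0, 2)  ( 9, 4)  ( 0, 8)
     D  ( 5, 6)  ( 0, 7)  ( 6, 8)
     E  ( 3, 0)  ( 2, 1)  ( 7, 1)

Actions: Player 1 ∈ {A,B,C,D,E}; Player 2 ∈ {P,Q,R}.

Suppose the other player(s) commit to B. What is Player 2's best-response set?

u_2(P vs B) = 6
u_2(Q vs B) = 6
u_2(R vs B) = 5
max payoff 6 at {P,Q}

P2 best: {P,Q}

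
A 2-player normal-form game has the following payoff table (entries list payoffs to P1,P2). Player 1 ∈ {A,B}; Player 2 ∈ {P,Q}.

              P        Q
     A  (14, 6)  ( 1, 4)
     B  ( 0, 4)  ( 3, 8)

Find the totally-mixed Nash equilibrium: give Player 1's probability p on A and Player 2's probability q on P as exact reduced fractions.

p=2/3, q=1/8

P1 indiff ⇒ q·14+(1-q)·1 = q·0+(1-q)·3 ⇒ q(14) = (1-q)(2) ⇒ q = 1/8
P2 indiff ⇒ p·6+(1-p)·4 = p·4+(1-p)·8 ⇒ p(2) = (1-p)(4) ⇒ p = 2/3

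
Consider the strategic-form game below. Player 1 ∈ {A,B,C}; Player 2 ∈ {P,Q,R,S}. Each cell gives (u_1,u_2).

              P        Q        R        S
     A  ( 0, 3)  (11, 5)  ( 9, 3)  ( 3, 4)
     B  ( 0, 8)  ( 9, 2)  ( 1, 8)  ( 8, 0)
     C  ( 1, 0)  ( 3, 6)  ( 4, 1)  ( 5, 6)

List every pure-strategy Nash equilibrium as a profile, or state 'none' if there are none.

NE set: (A,Q)

(A,P): not NE [P1→C gives 1>0; P2→Q gives 5>3]
(A,Q): NE
(A,R): not NE [P2→Q gives 5>3]
(A,S): not NE [P1→B gives 8>3; P2→Q gives 5>4]
(B,P): not NE [P1→C gives 1>0]
(B,Q): not NE [P1→A gives 11>9; P2→R gives 8>2]
(B,R): not NE [P1→A gives 9>1]
(B,S): not NE [P2→R gives 8>0]
(C,P): not NE [P2→S gives 6>0]
(C,Q): not NE [P1→A gives 11>3]
(C,R): not NE [P1→A gives 9>4; P2→S gives 6>1]
(C,S): not NE [P1→B gives 8>5]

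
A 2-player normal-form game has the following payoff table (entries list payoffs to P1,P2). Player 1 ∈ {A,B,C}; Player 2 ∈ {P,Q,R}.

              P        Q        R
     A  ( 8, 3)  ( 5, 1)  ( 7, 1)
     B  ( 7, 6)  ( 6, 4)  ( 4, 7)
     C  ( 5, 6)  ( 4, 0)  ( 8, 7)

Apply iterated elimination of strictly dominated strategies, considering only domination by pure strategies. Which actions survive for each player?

Remaining: P1:{A,C} P2:{P,R}

P2 drop Q (P beats it: A:3>1 B:6>4 C:6>0)
P1 drop B (A beats it: P:8>7 R:7>4)
P1→{A,C} P2→{P,R}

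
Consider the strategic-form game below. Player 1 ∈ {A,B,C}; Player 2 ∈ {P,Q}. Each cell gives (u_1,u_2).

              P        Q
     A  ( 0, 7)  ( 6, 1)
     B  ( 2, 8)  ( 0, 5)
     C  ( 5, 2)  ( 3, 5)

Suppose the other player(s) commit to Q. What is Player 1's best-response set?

BR_1 = {A}

u_1(A vs Q) = 6
u_1(B vs Q) = 0
u_1(C vs Q) = 3
max payoff 6 at {A}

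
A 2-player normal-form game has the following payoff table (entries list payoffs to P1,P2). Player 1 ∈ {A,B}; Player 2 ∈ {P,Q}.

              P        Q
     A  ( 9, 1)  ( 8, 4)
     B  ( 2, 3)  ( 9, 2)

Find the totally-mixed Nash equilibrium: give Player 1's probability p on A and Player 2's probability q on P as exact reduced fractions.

P1 mixes 1/4 on A; P2 mixes 1/8 on P

P1 indiff ⇒ q·9+(1-q)·8 = q·2+(1-q)·9 ⇒ q(7) = (1-q)(1) ⇒ q = 1/8
P2 indiff ⇒ p·1+(1-p)·3 = p·4+(1-p)·2 ⇒ p(-3) = (1-p)(-1) ⇒ p = 1/4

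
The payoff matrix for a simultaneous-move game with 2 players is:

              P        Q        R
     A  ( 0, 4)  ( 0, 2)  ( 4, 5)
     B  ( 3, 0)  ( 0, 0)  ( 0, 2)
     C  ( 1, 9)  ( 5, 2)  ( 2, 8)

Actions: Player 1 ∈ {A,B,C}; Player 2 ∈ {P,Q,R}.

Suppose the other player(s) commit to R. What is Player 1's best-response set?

argmax u_1 = {A}

u_1(A vs R) = 4
u_1(B vs R) = 0
u_1(C vs R) = 2
max payoff 4 at {A}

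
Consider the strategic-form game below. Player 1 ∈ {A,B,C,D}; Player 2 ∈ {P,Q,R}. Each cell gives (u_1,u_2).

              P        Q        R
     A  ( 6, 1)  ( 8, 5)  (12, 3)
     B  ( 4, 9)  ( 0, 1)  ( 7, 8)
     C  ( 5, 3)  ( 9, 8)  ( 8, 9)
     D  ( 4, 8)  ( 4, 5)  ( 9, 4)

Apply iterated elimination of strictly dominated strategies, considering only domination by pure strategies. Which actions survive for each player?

IESDS → P1:{A,C} P2:{Q,R}

P1 drop B (A beats it: P:6>4 Q:8>0 R:12>7)
P1 drop D (A beats it: P:6>4 Q:8>4 R:12>9)
P2 drop P (Q beats it: A:5>1 C:8>3)
P1→{A,C} P2→{Q,R}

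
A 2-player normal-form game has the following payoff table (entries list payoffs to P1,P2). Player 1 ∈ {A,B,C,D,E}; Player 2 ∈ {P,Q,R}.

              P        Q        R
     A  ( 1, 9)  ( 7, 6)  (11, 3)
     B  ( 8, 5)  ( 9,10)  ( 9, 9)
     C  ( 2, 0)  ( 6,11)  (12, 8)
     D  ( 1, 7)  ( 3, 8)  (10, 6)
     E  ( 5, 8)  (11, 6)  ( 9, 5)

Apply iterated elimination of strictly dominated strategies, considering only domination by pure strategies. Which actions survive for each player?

P1 drop D (C beats it: P:2>1 Q:6>3 R:12>10)
P2 drop R (Q beats it: A:6>3 B:10>9 C:11>8 E:6>5)
P1 drop A (B beats it: P:8>1 Q:9>7)
P1 drop C (B beats it: P:8>2 Q:9>6)
P1→{B,E} P2→{P,Q}

IESDS → P1:{B,E} P2:{P,Q}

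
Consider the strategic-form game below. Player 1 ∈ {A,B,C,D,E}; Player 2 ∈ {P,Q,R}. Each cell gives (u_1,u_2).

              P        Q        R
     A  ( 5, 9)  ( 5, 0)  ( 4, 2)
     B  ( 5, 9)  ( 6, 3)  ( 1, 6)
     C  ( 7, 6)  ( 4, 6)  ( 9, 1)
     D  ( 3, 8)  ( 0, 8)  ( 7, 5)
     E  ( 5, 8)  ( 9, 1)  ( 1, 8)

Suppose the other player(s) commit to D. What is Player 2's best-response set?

u_2(P vs D) = 8
u_2(Q vs D) = 8
u_2(R vs D) = 5
max payoff 8 at {P,Q}

argmax u_2 = {P,Q}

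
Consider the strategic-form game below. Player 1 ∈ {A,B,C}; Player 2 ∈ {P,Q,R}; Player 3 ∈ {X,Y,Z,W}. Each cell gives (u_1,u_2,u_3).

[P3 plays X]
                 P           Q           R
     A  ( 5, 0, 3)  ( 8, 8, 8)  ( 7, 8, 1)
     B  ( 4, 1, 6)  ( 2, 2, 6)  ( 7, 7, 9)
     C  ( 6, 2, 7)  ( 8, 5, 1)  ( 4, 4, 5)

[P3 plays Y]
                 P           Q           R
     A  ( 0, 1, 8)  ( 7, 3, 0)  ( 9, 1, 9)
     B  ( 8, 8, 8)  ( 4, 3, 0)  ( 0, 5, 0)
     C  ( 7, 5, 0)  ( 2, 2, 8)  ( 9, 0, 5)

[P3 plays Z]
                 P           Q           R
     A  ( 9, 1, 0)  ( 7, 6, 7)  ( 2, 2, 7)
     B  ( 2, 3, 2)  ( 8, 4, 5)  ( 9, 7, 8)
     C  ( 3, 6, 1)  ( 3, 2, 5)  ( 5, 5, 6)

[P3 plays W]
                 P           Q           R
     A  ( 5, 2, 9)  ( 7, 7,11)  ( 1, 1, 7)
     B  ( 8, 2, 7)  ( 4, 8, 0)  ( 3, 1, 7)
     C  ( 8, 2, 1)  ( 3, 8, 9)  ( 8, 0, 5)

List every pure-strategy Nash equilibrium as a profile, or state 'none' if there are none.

NE set: (A,Q,W), (B,P,Y), (B,R,X)

(A,P,X): not NE [P1→C gives 6>5; P2→R gives 8>0; P3→W gives 9>3]
(A,P,Y): not NE [P1→B gives 8>0; P2→Q gives 3>1; P3→W gives 9>8]
(A,P,Z): not NE [P2→Q gives 6>1; P3→W gives 9>0]
(A,P,W): not NE [P1→C gives 8>5; P2→Q gives 7>2]
(A,Q,X): not NE [P3→W gives 11>8]
(A,Q,Y): not NE [P3→W gives 11>0]
(A,Q,Z): not NE [P1→B gives 8>7; P3→W gives 11>7]
(A,Q,W): NE
(A,R,X): not NE [P3→Y gives 9>1]
(A,R,Y): not NE [P2→Q gives 3>1]
(A,R,Z): not NE [P1→B gives 9>2; P2→Q gives 6>2; P3→Y gives 9>7]
(A,R,W): not NE [P1→C gives 8>1; P2→Q gives 7>1; P3→Y gives 9>7]
(B,P,X): not NE [P1→C gives 6>4; P2→R gives 7>1; P3→Y gives 8>6]
(B,P,Y): NE
(B,P,Z): not NE [P1→A gives 9>2; P2→R gives 7>3; P3→Y gives 8>2]
(B,P,W): not NE [P2→Q gives 8>2; P3→Y gives 8>7]
(B,Q,X): not NE [P1→C gives 8>2; P2→R gives 7>2]
(B,Q,Y): not NE [P1→A gives 7>4; P2→P gives 8>3; P3→X gives 6>0]
(B,Q,Z): not NE [P2→R gives 7>4; P3→X gives 6>5]
(B,Q,W): not NE [P1→A gives 7>4; P3→X gives 6>0]
(B,R,X): NE
(B,R,Y): not NE [P1→C gives 9>0; P2→P gives 8>5; P3→X gives 9>0]
(B,R,Z): not NE [P3→X gives 9>8]
(B,R,W): not NE [P1→C gives 8>3; P2→Q gives 8>1; P3→X gives 9>7]
(C,P,X): not NE [P2→Q gives 5>2]
(C,P,Y): not NE [P1→B gives 8>7; P3→X gives 7>0]
(C,P,Z): not NE [P1→A gives 9>3; P3→X gives 7>1]
(C,P,W): not NE [P2→Q gives 8>2; P3→X gives 7>1]
(C,Q,X): not NE [P3→W gives 9>1]
(C,Q,Y): not NE [P1→A gives 7>2; P2→P gives 5>2; P3→W gives 9>8]
(C,Q,Z): not NE [P1→B gives 8>3; P2→P gives 6>2; P3→W gives 9>5]
(C,Q,W): not NE [P1→A gives 7>3]
(C,R,X): not NE [P1→B gives 7>4; P2→Q gives 5>4; P3→Z gives 6>5]
(C,R,Y): not NE [P2→P gives 5>0; P3→Z gives 6>5]
(C,R,Z): not NE [P1→B gives 9>5; P2→P gives 6>5]
(C,R,W): not NE [P2→Q gives 8>0; P3→Z gives 6>5]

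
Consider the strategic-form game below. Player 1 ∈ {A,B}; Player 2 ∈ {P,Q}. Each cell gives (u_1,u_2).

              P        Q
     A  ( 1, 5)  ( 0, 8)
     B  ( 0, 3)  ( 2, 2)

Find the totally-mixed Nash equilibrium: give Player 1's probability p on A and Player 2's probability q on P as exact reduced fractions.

p=1/4, q=2/3

P1 indiff ⇒ q·1+(1-q)·0 = q·0+(1-q)·2 ⇒ q(1) = (1-q)(2) ⇒ q = 2/3
P2 indiff ⇒ p·5+(1-p)·3 = p·8+(1-p)·2 ⇒ p(-3) = (1-p)(-1) ⇒ p = 1/4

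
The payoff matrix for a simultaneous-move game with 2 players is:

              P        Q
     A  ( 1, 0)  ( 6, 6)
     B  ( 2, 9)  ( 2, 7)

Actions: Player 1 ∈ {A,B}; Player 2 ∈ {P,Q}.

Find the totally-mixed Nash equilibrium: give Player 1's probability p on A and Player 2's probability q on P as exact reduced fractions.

P1 indiff ⇒ q·1+(1-q)·6 = q·2+(1-q)·2 ⇒ q(-1) = (1-q)(-4) ⇒ q = 4/5
P2 indiff ⇒ p·0+(1-p)·9 = p·6+(1-p)·7 ⇒ p(-6) = (1-p)(-2) ⇒ p = 1/4

P1 mixes 1/4 on A; P2 mixes 4/5 on P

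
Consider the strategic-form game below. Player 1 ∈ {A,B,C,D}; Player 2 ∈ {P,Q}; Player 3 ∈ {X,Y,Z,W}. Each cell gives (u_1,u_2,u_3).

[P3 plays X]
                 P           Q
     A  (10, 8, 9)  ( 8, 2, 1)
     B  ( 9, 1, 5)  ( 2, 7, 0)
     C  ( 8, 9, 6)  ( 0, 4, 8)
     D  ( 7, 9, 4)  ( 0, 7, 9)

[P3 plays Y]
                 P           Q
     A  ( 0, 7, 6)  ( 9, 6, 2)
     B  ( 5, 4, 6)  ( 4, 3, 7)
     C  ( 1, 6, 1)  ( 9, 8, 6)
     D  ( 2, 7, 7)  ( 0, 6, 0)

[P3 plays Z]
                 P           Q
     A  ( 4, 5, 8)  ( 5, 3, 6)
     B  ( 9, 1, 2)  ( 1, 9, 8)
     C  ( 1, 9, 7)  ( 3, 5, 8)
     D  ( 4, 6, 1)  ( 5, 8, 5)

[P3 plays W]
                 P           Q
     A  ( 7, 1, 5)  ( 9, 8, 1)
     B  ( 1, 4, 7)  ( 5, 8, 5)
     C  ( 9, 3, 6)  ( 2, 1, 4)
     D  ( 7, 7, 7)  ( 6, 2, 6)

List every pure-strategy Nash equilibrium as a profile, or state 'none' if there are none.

(A,P,X): NE
(A,P,Y): not NE [P1→B gives 5>0; P3→X gives 9>6]
(A,P,Z): not NE [P1→B gives 9>4; P3→X gives 9>8]
(A,P,W): not NE [P1→C gives 9>7; P2→Q gives 8>1; P3→X gives 9>5]
(A,Q,X): not NE [P2→P gives 8>2; P3→Z gives 6>1]
(A,Q,Y): not NE [P2→P gives 7>6; P3→Z gives 6>2]
(A,Q,Z): not NE [P2→P gives 5>3]
(A,Q,W): not NE [P3→Z gives 6>1]
(B,P,X): not NE [P1→A gives 10>9; P2→Q gives 7>1; P3→W gives 7>5]
(B,P,Y): not NE [P3→W gives 7>6]
(B,P,Z): not NE [P2→Q gives 9>1; P3→W gives 7>2]
(B,P,W): not NE [P1→C gives 9>1; P2→Q gives 8>4]
(B,Q,X): not NE [P1→A gives 8>2; P3→Z gives 8>0]
(B,Q,Y): not NE [P1→C gives 9>4; P2→P gives 4>3; P3→Z gives 8>7]
(B,Q,Z): not NE [P1→D gives 5>1]
(B,Q,W): not NE [P1→A gives 9>5; P3→Z gives 8>5]
(C,P,X): not NE [P1→A gives 10>8; P3→Z gives 7>6]
(C,P,Y): not NE [P1→B gives 5>1; P2→Q gives 8>6; P3→Z gives 7>1]
(C,P,Z): not NE [P1→B gives 9>1]
(C,P,W): not NE [P3→Z gives 7>6]
(C,Q,X): not NE [P1→A gives 8>0; P2→P gives 9>4]
(C,Q,Y): not NE [P3→Z gives 8>6]
(C,Q,Z): not NE [P1→D gives 5>3; P2→P gives 9>5]
(C,Q,W): not NE [P1→A gives 9>2; P2→P gives 3>1; P3→Z gives 8>4]
(D,P,X): not NE [P1→A gives 10>7; P3→W gives 7>4]
(D,P,Y): not NE [P1→B gives 5>2]
(D,P,Z): not NE [P1→B gives 9>4; P2→Q gives 8>6; P3→W gives 7>1]
(D,P,W): not NE [P1→C gives 9>7]
(D,Q,X): not NE [P1→A gives 8>0; P2→P gives 9>7]
(D,Q,Y): not NE [P1→C gives 9>0; P2→P gives 7>6; P3→X gives 9>0]
(D,Q,Z): not NE [P3→X gives 9>5]
(D,Q,W): not NE [P1→A gives 9>6; P2→P gives 7>2; P3→X gives 9>6]

Nash profiles: (A,P,X)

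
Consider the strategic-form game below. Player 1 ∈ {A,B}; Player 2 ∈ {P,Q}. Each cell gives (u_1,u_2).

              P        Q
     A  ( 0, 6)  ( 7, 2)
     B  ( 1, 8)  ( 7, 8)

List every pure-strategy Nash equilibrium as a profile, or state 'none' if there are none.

NE set: (B,P), (B,Q)

(A,P): not NE [P1→B gives 1>0]
(A,Q): not NE [P2→P gives 6>2]
(B,P): NE
(B,Q): NE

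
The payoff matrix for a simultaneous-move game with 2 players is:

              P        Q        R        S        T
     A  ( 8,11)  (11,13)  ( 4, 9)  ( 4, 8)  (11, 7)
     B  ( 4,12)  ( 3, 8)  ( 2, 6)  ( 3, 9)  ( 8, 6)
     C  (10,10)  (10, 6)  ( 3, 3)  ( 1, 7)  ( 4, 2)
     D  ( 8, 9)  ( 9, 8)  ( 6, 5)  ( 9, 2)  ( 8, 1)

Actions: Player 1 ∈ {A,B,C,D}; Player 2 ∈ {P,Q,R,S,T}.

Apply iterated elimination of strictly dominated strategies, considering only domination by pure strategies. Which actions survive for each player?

IESDS → P1:{A,C} P2:{P,Q}

P1 drop B (A beats it: P:8>4 Q:11>3 R:4>2 S:4>3 T:11>8)
P2 drop R (P beats it: A:11>9 C:10>3 D:9>5)
P2 drop S (P beats it: A:11>8 C:10>7 D:9>2)
P2 drop T (P beats it: A:11>7 C:10>2 D:9>1)
P1 drop D (C beats it: P:10>8 Q:10>9)
P1→{A,C} P2→{P,Q}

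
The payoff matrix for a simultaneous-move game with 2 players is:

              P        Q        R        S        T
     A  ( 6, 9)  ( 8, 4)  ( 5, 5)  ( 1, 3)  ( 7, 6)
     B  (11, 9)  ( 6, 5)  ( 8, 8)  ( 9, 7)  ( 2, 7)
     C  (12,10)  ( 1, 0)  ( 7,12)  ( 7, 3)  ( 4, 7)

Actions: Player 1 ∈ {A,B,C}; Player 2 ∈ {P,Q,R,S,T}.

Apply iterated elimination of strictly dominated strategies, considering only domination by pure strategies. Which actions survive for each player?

P2 drop Q (P beats it: A:9>4 B:9>5 C:10>0)
P2 drop S (P beats it: A:9>3 B:9>7 C:10>3)
P2 drop T (P beats it: A:9>6 B:9>7 C:10>7)
P1 drop A (B beats it: P:11>6 R:8>5)
P1→{B,C} P2→{P,R}

Remaining: P1:{B,C} P2:{P,R}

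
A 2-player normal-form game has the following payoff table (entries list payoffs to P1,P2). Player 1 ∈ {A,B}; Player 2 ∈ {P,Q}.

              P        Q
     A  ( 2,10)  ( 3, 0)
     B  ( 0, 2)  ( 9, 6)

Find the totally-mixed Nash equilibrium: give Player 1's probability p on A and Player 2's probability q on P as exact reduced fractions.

(p,q) = (2/7, 3/4)

P1 indiff ⇒ q·2+(1-q)·3 = q·0+(1-q)·9 ⇒ q(2) = (1-q)(6) ⇒ q = 3/4
P2 indiff ⇒ p·10+(1-p)·2 = p·0+(1-p)·6 ⇒ p(10) = (1-p)(4) ⇒ p = 2/7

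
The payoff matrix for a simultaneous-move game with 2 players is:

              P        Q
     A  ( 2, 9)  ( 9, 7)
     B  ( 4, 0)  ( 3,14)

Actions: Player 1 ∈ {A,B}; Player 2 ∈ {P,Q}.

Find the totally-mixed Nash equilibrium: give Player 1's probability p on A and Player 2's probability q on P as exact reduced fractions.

p=7/8, q=3/4

P1 indiff ⇒ q·2+(1-q)·9 = q·4+(1-q)·3 ⇒ q(-2) = (1-q)(-6) ⇒ q = 3/4
P2 indiff ⇒ p·9+(1-p)·0 = p·7+(1-p)·14 ⇒ p(2) = (1-p)(14) ⇒ p = 7/8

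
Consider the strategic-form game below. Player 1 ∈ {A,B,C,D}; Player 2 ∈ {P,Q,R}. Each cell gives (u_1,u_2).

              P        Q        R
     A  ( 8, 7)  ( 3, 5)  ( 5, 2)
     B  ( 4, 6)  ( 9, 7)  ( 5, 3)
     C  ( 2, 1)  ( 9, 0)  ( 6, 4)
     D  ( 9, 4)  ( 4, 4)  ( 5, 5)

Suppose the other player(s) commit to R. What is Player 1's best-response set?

BR_1 = {C}

u_1(A vs R) = 5
u_1(B vs R) = 5
u_1(C vs R) = 6
u_1(D vs R) = 5
max payoff 6 at {C}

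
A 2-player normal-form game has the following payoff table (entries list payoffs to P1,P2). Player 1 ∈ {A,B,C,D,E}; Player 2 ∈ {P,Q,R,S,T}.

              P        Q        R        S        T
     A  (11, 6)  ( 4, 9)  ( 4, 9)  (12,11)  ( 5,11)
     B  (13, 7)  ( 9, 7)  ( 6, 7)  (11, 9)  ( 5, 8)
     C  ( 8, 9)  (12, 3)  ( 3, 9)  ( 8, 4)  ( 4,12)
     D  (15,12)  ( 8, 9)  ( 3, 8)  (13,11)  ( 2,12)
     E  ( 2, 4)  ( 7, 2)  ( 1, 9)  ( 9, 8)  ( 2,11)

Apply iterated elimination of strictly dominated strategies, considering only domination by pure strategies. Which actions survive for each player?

Remaining: P1:{A,B,D} P2:{P,S,T}

P1 drop E (B beats it: P:13>2 Q:9>7 R:6>1 S:11>9 T:5>2)
P2 drop Q (S beats it: A:11>9 B:9>7 C:4>3 D:11>9)
P1 drop C (A beats it: P:11>8 R:4>3 S:12>8 T:5>4)
P2 drop R (S beats it: A:11>9 B:9>7 D:11>8)
P1→{A,B,D} P2→{P,S,T}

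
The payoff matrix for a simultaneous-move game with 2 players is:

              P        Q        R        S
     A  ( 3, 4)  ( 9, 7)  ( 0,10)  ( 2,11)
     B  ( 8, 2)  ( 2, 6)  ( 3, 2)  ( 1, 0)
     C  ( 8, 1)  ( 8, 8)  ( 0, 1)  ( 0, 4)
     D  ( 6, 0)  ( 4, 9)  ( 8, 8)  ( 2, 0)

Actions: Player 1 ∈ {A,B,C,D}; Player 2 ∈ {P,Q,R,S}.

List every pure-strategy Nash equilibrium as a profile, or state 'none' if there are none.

(A,P): not NE [P1→C gives 8>3; P2→S gives 11>4]
(A,Q): not NE [P2→S gives 11>7]
(A,R): not NE [P1→D gives 8>0; P2→S gives 11>10]
(A,S): NE
(B,P): not NE [P2→Q gives 6>2]
(B,Q): not NE [P1→A gives 9>2]
(B,R): not NE [P1→D gives 8>3; P2→Q gives 6>2]
(B,S): not NE [P1→D gives 2>1; P2→Q gives 6>0]
(C,P): not NE [P2→Q gives 8>1]
(C,Q): not NE [P1→A gives 9>8]
(C,R): not NE [P1→D gives 8>0; P2→Q gives 8>1]
(C,S): not NE [P1→D gives 2>0; P2→Q gives 8>4]
(D,P): not NE [P1→C gives 8>6; P2→Q gives 9>0]
(D,Q): not NE [P1→A gives 9>4]
(D,R): not NE [P2→Q gives 9>8]
(D,S): not NE [P2→Q gives 9>0]

NE set: (A,S)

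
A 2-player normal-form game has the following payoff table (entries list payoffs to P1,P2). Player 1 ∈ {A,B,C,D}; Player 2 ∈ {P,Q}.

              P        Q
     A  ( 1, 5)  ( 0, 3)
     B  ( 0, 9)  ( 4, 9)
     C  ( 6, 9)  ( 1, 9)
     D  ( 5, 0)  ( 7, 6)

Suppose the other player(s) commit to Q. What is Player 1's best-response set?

BR_1 = {D}

u_1(A vs Q) = 0
u_1(B vs Q) = 4
u_1(C vs Q) = 1
u_1(D vs Q) = 7
max payoff 7 at {D}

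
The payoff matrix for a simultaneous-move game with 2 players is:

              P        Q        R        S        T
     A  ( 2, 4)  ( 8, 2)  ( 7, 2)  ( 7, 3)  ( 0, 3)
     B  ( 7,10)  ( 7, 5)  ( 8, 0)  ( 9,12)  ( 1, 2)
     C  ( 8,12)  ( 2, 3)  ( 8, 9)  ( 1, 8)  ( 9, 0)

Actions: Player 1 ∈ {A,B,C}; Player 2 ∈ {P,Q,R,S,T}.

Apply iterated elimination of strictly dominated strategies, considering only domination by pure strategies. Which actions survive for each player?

P2 drop Q (P beats it: A:4>2 B:10>5 C:12>3)
P1 drop A (B beats it: P:7>2 R:8>7 S:9>7 T:1>0)
P2 drop R (P beats it: B:10>0 C:12>9)
P2 drop T (P beats it: B:10>2 C:12>0)
P1→{B,C} P2→{P,S}

Remaining: P1:{B,C} P2:{P,S}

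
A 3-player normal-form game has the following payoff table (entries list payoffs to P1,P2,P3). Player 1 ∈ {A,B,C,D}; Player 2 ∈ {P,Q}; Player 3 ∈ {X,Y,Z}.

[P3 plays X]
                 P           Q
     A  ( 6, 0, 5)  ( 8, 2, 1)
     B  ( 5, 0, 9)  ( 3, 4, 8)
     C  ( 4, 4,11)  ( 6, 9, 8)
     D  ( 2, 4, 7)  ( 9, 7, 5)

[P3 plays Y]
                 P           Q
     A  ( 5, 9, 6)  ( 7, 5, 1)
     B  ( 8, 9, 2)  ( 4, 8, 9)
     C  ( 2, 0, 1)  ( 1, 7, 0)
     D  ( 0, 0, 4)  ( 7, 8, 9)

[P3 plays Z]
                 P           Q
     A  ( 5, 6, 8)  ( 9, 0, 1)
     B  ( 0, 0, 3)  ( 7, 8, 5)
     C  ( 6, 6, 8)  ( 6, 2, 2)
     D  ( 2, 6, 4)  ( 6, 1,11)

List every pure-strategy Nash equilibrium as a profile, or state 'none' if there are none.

(A,P,X): not NE [P2→Q gives 2>0; P3→Z gives 8>5]
(A,P,Y): not NE [P1→B gives 8>5; P3→Z gives 8>6]
(A,P,Z): not NE [P1→C gives 6>5]
(A,Q,X): not NE [P1→D gives 9>8]
(A,Q,Y): not NE [P2→P gives 9>5]
(A,Q,Z): not NE [P2→P gives 6>0]
(B,P,X): not NE [P1→A gives 6>5; P2→Q gives 4>0]
(B,P,Y): not NE [P3→X gives 9>2]
(B,P,Z): not NE [P1→C gives 6>0; P2→Q gives 8>0; P3→X gives 9>3]
(B,Q,X): not NE [P1→D gives 9>3; P3→Y gives 9>8]
(B,Q,Y): not NE [P1→D gives 7>4; P2→P gives 9>8]
(B,Q,Z): not NE [P1→A gives 9>7; P3→Y gives 9>5]
(C,P,X): not NE [P1→A gives 6>4; P2→Q gives 9>4]
(C,P,Y): not NE [P1→B gives 8>2; P2→Q gives 7>0; P3→X gives 11>1]
(C,P,Z): not NE [P3→X gives 11>8]
(C,Q,X): not NE [P1→D gives 9>6]
(C,Q,Y): not NE [P1→D gives 7>1; P3→X gives 8>0]
(C,Q,Z): not NE [P1→A gives 9>6; P2→P gives 6>2; P3→X gives 8>2]
(D,P,X): not NE [P1→A gives 6>2; P2→Q gives 7>4]
(D,P,Y): not NE [P1→B gives 8>0; P2→Q gives 8>0; P3→X gives 7>4]
(D,P,Z): not NE [P1→C gives 6>2; P3→X gives 7>4]
(D,Q,X): not NE [P3→Z gives 11>5]
(D,Q,Y): not NE [P3→Z gives 11>9]
(D,Q,Z): not NE [P1→A gives 9>6; P2→P gives 6>1]

PSNE: ∅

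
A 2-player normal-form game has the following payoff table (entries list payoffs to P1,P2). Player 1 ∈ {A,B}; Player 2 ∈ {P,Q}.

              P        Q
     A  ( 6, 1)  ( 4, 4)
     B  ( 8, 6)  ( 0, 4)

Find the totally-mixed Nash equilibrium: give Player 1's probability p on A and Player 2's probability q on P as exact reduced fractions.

P1 indiff ⇒ q·6+(1-q)·4 = q·8+(1-q)·0 ⇒ q(-2) = (1-q)(-4) ⇒ q = 2/3
P2 indiff ⇒ p·1+(1-p)·6 = p·4+(1-p)·4 ⇒ p(-3) = (1-p)(-2) ⇒ p = 2/5

p=2/5, q=2/3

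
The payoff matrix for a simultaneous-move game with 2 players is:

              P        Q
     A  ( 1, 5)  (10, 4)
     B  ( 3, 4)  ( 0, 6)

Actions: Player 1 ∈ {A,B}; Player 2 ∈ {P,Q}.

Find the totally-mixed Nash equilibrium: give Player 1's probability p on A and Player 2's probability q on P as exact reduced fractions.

P1 indiff ⇒ q·1+(1-q)·10 = q·3+(1-q)·0 ⇒ q(-2) = (1-q)(-10) ⇒ q = 5/6
P2 indiff ⇒ p·5+(1-p)·4 = p·4+(1-p)·6 ⇒ p(1) = (1-p)(2) ⇒ p = 2/3

(p,q) = (2/3, 5/6)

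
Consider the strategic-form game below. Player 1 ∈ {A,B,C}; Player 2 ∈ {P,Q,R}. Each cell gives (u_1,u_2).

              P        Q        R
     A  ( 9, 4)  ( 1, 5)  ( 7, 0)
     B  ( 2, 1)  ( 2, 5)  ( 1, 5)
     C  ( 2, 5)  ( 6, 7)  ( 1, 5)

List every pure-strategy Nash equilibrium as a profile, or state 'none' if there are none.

(A,P): not NE [P2→Q gives 5>4]
(A,Q): not NE [P1→C gives 6>1]
(A,R): not NE [P2→Q gives 5>0]
(B,P): not NE [P1→A gives 9>2; P2→R gives 5>1]
(B,Q): not NE [P1→C gives 6>2]
(B,R): not NE [P1→A gives 7>1]
(C,P): not NE [P1→A gives 9>2; P2→Q gives 7>5]
(C,Q): NE
(C,R): not NE [P1→A gives 7>1; P2→Q gives 7>5]

Nash profiles: (C,Q)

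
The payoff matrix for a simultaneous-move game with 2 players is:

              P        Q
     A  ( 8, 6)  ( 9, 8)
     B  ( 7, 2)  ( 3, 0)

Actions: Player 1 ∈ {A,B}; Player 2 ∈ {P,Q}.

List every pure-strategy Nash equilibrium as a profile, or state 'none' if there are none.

(A,P): not NE [P2→Q gives 8>6]
(A,Q): NE
(B,P): not NE [P1→A gives 8>7]
(B,Q): not NE [P1→A gives 9>3; P2→P gives 2>0]

PSNE = {(A,Q)}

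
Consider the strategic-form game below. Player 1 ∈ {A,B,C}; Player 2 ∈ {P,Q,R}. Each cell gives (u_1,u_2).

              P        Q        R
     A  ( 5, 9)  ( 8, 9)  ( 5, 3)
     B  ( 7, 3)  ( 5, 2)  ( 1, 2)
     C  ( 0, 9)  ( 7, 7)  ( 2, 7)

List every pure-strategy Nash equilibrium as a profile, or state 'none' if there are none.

PSNE = {(A,Q), (B,P)}

(A,P): not NE [P1→B gives 7>5]
(A,Q): NE
(A,R): not NE [P2→Q gives 9>3]
(B,P): NE
(B,Q): not NE [P1→A gives 8>5; P2→P gives 3>2]
(B,R): not NE [P1→A gives 5>1; P2→P gives 3>2]
(C,P): not NE [P1→B gives 7>0]
(C,Q): not NE [P1→A gives 8>7; P2→P gives 9>7]
(C,R): not NE [P1→A gives 5>2; P2→P gives 9>7]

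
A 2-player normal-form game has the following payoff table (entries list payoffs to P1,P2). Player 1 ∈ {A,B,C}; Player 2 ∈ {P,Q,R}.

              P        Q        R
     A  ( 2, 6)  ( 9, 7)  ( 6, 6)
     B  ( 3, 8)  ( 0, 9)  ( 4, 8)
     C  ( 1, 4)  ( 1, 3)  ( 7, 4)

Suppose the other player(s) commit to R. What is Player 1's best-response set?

P1 best: {C}

u_1(A vs R) = 6
u_1(B vs R) = 4
u_1(C vs R) = 7
max payoff 7 at {C}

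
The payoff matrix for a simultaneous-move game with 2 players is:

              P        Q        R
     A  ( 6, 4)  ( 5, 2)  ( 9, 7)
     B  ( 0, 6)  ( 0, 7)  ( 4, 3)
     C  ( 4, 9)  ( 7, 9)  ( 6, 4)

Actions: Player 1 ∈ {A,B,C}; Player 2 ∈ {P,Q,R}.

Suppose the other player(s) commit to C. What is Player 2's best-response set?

u_2(P vs C) = 9
u_2(Q vs C) = 9
u_2(R vs C) = 4
max payoff 9 at {P,Q}

BR_2 = {P,Q}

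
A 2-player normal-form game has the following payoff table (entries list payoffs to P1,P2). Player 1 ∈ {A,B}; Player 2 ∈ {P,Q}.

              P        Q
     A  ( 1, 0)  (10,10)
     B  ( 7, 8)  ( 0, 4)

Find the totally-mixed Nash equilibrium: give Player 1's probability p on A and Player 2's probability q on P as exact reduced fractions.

P1 mixes 2/7 on A; P2 mixes 5/8 on P

P1 indiff ⇒ q·1+(1-q)·10 = q·7+(1-q)·0 ⇒ q(-6) = (1-q)(-10) ⇒ q = 5/8
P2 indiff ⇒ p·0+(1-p)·8 = p·10+(1-p)·4 ⇒ p(-10) = (1-p)(-4) ⇒ p = 2/7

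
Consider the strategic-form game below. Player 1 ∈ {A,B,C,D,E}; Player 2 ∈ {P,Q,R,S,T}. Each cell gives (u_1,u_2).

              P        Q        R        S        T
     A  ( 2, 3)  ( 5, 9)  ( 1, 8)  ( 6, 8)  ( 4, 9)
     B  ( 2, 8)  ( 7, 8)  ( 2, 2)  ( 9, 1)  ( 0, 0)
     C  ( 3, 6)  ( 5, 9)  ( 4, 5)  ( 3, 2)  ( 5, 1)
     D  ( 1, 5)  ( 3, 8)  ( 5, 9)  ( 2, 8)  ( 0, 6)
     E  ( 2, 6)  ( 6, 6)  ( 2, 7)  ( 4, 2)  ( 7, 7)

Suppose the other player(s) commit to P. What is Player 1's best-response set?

argmax u_1 = {C}

u_1(A vs P) = 2
u_1(B vs P) = 2
u_1(C vs P) = 3
u_1(D vs P) = 1
u_1(E vs P) = 2
max payoff 3 at {C}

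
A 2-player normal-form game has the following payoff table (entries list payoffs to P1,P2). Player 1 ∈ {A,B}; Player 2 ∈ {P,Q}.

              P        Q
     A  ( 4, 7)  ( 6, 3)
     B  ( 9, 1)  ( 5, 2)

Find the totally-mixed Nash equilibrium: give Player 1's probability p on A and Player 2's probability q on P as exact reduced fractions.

P1 indiff ⇒ q·4+(1-q)·6 = q·9+(1-q)·5 ⇒ q(-5) = (1-q)(-1) ⇒ q = 1/6
P2 indiff ⇒ p·7+(1-p)·1 = p·3+(1-p)·2 ⇒ p(4) = (1-p)(1) ⇒ p = 1/5

P1 mixes 1/5 on A; P2 mixes 1/6 on P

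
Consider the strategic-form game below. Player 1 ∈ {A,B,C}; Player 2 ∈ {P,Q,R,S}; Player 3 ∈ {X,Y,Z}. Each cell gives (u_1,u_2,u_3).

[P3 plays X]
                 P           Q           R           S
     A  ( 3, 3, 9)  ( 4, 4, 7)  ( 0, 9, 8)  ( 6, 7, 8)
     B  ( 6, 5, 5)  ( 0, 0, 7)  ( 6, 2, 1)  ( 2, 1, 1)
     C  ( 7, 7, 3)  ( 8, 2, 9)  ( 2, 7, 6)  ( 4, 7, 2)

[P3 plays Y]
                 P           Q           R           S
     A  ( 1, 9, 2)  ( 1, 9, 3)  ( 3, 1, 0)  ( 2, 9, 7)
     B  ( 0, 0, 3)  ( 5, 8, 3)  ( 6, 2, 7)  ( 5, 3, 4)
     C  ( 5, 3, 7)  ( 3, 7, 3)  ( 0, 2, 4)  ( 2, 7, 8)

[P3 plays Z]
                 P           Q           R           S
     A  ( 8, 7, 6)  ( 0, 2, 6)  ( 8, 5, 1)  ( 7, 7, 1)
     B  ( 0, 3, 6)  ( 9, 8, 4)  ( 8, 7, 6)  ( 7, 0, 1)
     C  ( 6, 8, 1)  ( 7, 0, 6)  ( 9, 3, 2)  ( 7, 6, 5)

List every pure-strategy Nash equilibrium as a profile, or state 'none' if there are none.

No pure NE.

(A,P,X): not NE [P1→C gives 7>3; P2→R gives 9>3]
(A,P,Y): not NE [P1→C gives 5>1; P3→X gives 9>2]
(A,P,Z): not NE [P3→X gives 9>6]
(A,Q,X): not NE [P1→C gives 8>4; P2→R gives 9>4]
(A,Q,Y): not NE [P1→B gives 5>1; P3→X gives 7>3]
(A,Q,Z): not NE [P1→B gives 9>0; P2→S gives 7>2; P3→X gives 7>6]
(A,R,X): not NE [P1→B gives 6>0]
(A,R,Y): not NE [P1→B gives 6>3; P2→S gives 9>1; P3→X gives 8>0]
(A,R,Z): not NE [P1→C gives 9>8; P2→S gives 7>5; P3→X gives 8>1]
(A,S,X): not NE [P2→R gives 9>7]
(A,S,Y): not NE [P1→B gives 5>2; P3→X gives 8>7]
(A,S,Z): not NE [P3→X gives 8>1]
(B,P,X): not NE [P1→C gives 7>6; P3→Z gives 6>5]
(B,P,Y): not NE [P1→C gives 5>0; P2→Q gives 8>0; P3→Z gives 6>3]
(B,P,Z): not NE [P1→A gives 8>0; P2→Q gives 8>3]
(B,Q,X): not NE [P1→C gives 8>0; P2→P gives 5>0]
(B,Q,Y): not NE [P3→X gives 7>3]
(B,Q,Z): not NE [P3→X gives 7>4]
(B,R,X): not NE [P2→P gives 5>2; P3→Y gives 7>1]
(B,R,Y): not NE [P2→Q gives 8>2]
(B,R,Z): not NE [P1→C gives 9>8; P2→Q gives 8>7; P3→Y gives 7>6]
(B,S,X): not NE [P1→A gives 6>2; P2→P gives 5>1; P3→Y gives 4>1]
(B,S,Y): not NE [P2→Q gives 8>3]
(B,S,Z): not NE [P2→Q gives 8>0; P3→Y gives 4>1]
(C,P,X): not NE [P3→Y gives 7>3]
(C,P,Y): not NE [P2→S gives 7>3]
(C,P,Z): not NE [P1→A gives 8>6; P3→Y gives 7>1]
(C,Q,X): not NE [P2→S gives 7>2]
(C,Q,Y): not NE [P1→B gives 5>3; P3→X gives 9>3]
(C,Q,Z): not NE [P1→B gives 9>7; P2→P gives 8>0; P3→X gives 9>6]
(C,R,X): not NE [P1→B gives 6>2]
(C,R,Y): not NE [P1→B gives 6>0; P2→S gives 7>2; P3→X gives 6>4]
(C,R,Z): not NE [P2→P gives 8>3; P3→X gives 6>2]
(C,S,X): not NE [P1→A gives 6>4; P3→Y gives 8>2]
(C,S,Y): not NE [P1→B gives 5>2]
(C,S,Z): not NE [P2→P gives 8>6; P3→Y gives 8>5]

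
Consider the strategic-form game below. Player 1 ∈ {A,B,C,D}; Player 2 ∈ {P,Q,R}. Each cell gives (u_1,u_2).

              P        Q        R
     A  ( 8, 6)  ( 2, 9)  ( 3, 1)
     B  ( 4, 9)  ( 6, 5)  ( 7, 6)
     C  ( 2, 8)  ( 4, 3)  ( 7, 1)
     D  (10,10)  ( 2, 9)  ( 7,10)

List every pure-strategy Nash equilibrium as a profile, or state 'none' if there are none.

(A,P): not NE [P1→D gives 10>8; P2→Q gives 9>6]
(A,Q): not NE [P1→B gives 6>2]
(A,R): not NE [P1→D gives 7>3; P2→Q gives 9>1]
(B,P): not NE [P1→D gives 10>4]
(B,Q): not NE [P2→P gives 9>5]
(B,R): not NE [P2→P gives 9>6]
(C,P): not NE [P1→D gives 10>2]
(C,Q): not NE [P1→B gives 6>4; P2→P gives 8>3]
(C,R): not NE [P2→P gives 8>1]
(D,P): NE
(D,Q): not NE [P1→B gives 6>2; P2→R gives 10>9]
(D,R): NE

NE set: (D,P), (D,R)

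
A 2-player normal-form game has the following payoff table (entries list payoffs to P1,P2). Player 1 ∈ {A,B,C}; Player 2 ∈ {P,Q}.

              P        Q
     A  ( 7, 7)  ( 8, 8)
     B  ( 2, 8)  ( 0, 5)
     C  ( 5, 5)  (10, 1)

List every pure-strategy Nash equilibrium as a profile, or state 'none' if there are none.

PSNE: ∅

(A,P): not NE [P2→Q gives 8>7]
(A,Q): not NE [P1→C gives 10>8]
(B,P): not NE [P1→A gives 7>2]
(B,Q): not NE [P1→C gives 10>0; P2→P gives 8>5]
(C,P): not NE [P1→A gives 7>5]
(C,Q): not NE [P2→P gives 5>1]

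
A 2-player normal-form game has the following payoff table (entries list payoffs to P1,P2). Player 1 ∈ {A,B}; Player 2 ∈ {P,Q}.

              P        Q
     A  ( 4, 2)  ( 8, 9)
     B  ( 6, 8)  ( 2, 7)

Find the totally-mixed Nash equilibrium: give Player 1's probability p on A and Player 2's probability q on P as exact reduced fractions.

P1 indiff ⇒ q·4+(1-q)·8 = q·6+(1-q)·2 ⇒ q(-2) = (1-q)(-6) ⇒ q = 3/4
P2 indiff ⇒ p·2+(1-p)·8 = p·9+(1-p)·7 ⇒ p(-7) = (1-p)(-1) ⇒ p = 1/8

p=1/8, q=3/4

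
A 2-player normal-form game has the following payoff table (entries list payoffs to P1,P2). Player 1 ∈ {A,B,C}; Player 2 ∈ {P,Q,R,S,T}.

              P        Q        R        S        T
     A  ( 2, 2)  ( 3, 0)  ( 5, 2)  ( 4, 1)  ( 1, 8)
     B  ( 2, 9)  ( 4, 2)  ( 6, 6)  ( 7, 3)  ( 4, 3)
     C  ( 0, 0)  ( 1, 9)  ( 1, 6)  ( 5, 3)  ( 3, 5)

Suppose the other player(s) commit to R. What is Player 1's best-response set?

u_1(A vs R) = 5
u_1(B vs R) = 6
u_1(C vs R) = 1
max payoff 6 at {B}

BR_1 = {B}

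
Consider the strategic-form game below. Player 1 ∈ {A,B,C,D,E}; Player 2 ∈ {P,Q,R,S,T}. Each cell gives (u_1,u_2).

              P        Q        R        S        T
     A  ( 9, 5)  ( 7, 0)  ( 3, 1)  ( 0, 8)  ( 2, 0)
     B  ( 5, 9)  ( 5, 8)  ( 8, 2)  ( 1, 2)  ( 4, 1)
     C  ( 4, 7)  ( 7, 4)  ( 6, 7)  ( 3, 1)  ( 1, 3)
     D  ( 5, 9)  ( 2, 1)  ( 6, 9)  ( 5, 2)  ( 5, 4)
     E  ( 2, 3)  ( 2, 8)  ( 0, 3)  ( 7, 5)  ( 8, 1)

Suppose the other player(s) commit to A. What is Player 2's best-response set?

P2 best: {S}

u_2(P vs A) = 5
u_2(Q vs A) = 0
u_2(R vs A) = 1
u_2(S vs A) = 8
u_2(T vs A) = 0
max payoff 8 at {S}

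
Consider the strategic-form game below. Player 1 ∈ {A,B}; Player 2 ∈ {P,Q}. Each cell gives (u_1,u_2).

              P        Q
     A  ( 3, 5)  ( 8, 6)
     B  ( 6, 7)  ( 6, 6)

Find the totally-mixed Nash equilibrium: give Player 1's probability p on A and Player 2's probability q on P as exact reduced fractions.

p=1/2, q=2/5

P1 indiff ⇒ q·3+(1-q)·8 = q·6+(1-q)·6 ⇒ q(-3) = (1-q)(-2) ⇒ q = 2/5
P2 indiff ⇒ p·5+(1-p)·7 = p·6+(1-p)·6 ⇒ p(-1) = (1-p)(-1) ⇒ p = 1/2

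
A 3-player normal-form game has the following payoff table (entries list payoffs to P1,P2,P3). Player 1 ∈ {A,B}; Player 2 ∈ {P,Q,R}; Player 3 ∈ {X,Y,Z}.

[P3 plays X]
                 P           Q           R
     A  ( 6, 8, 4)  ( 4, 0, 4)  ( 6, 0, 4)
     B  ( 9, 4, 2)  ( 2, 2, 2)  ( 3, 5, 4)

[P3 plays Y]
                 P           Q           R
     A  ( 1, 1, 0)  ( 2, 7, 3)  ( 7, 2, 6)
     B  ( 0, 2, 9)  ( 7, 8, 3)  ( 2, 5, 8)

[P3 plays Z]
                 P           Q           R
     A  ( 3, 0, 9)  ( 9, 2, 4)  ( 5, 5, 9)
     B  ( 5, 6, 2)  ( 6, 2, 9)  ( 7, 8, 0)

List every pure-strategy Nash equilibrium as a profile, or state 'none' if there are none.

PSNE: ∅

(A,P,X): not NE [P1→B gives 9>6; P3→Z gives 9>4]
(A,P,Y): not NE [P2→Q gives 7>1; P3→Z gives 9>0]
(A,P,Z): not NE [P1→B gives 5>3; P2→R gives 5>0]
(A,Q,X): not NE [P2→P gives 8>0]
(A,Q,Y): not NE [P1→B gives 7>2; P3→Z gives 4>3]
(A,Q,Z): not NE [P2→R gives 5>2]
(A,R,X): not NE [P2→P gives 8>0; P3→Z gives 9>4]
(A,R,Y): not NE [P2→Q gives 7>2; P3→Z gives 9>6]
(A,R,Z): not NE [P1→B gives 7>5]
(B,P,X): not NE [P2→R gives 5>4; P3→Y gives 9>2]
(B,P,Y): not NE [P1→A gives 1>0; P2→Q gives 8>2]
(B,P,Z): not NE [P2→R gives 8>6; P3→Y gives 9>2]
(B,Q,X): not NE [P1→A gives 4>2; P2→R gives 5>2; P3→Z gives 9>2]
(B,Q,Y): not NE [P3→Z gives 9>3]
(B,Q,Z): not NE [P1→A gives 9>6; P2→R gives 8>2]
(B,R,X): not NE [P1→A gives 6>3; P3→Y gives 8>4]
(B,R,Y): not NE [P1→A gives 7>2; P2→Q gives 8>5]
(B,R,Z): not NE [P3→Y gives 8>0]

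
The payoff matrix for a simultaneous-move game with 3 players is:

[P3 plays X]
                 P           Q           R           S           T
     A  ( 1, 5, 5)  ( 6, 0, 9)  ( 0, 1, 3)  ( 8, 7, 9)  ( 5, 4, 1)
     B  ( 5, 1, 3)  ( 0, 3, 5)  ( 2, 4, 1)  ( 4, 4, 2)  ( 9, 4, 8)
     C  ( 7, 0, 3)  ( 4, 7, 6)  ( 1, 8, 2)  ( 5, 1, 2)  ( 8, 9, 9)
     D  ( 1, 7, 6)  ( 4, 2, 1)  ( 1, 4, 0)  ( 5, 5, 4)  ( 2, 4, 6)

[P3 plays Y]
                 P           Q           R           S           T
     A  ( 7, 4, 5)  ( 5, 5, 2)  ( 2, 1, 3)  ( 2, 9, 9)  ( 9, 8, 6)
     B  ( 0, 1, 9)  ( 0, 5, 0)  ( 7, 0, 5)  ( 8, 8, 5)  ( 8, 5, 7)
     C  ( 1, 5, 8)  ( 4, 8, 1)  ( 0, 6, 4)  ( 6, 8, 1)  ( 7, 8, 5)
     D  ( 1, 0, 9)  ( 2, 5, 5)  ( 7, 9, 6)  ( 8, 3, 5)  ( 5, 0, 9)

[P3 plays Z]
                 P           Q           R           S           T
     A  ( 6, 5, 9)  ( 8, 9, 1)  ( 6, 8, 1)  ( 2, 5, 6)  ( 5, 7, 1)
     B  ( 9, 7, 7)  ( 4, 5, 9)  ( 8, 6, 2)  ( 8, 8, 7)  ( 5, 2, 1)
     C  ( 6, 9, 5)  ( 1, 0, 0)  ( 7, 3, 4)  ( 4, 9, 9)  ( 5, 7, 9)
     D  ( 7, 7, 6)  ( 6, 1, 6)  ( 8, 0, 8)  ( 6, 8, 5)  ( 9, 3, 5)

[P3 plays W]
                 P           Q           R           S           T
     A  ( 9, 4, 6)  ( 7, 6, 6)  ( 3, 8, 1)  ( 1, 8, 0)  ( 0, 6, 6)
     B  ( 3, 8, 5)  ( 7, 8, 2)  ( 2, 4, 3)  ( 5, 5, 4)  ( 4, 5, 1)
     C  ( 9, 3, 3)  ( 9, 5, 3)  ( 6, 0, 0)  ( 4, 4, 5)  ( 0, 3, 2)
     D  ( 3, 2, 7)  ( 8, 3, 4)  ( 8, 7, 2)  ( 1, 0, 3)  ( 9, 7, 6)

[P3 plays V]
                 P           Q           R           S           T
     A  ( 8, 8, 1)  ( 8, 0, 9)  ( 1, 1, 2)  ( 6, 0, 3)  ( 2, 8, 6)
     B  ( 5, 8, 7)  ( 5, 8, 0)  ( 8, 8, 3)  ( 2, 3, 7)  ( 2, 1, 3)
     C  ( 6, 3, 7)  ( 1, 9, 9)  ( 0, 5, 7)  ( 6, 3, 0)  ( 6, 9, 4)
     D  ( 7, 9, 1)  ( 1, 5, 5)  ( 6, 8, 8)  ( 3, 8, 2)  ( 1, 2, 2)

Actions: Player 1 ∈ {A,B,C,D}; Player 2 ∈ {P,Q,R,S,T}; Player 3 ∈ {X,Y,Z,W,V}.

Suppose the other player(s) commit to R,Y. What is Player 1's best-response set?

u_1(A vs R,Y) = 2
u_1(B vs R,Y) = 7
u_1(C vs R,Y) = 0
u_1(D vs R,Y) = 7
max payoff 7 at {B,D}

argmax u_1 = {B,D}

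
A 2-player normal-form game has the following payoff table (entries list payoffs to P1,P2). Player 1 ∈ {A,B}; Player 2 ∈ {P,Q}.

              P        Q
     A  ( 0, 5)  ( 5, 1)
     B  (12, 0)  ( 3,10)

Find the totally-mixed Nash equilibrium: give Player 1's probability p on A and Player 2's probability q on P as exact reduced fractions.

p=5/7, q=1/7

P1 indiff ⇒ q·0+(1-q)·5 = q·12+(1-q)·3 ⇒ q(-12) = (1-q)(-2) ⇒ q = 1/7
P2 indiff ⇒ p·5+(1-p)·0 = p·1+(1-p)·10 ⇒ p(4) = (1-p)(10) ⇒ p = 5/7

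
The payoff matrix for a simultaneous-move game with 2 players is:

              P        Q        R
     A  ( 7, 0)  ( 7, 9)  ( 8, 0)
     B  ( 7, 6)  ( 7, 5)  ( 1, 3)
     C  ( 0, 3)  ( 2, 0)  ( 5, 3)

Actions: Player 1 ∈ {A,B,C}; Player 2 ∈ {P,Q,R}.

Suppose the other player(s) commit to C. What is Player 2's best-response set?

argmax u_2 = {P,R}

u_2(P vs C) = 3
u_2(Q vs C) = 0
u_2(R vs C) = 3
max payoff 3 at {P,R}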